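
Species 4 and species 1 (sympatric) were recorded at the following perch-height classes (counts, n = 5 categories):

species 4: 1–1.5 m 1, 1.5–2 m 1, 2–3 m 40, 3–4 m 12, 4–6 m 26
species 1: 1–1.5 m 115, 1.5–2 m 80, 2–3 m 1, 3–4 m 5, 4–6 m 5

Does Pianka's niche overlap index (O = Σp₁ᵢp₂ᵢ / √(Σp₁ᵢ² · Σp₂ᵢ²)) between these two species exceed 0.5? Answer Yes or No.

Proportions for species 4 (n=80): 1/80=0.0125, 1/80=0.0125, 40/80=0.5000, 12/80=0.1500, 26/80=0.3250
Proportions for species 1 (n=206): 115/206=0.5583, 80/206=0.3883, 1/206=0.0049, 5/206=0.0243, 5/206=0.0243
Σ p₁ᵢp₂ᵢ = 0.006979 + 0.004854 + 0.002450 + 0.003645 + 0.007898 = 0.025826
Σp_1ᵢ² = 0.0125² + 0.0125² + 0.5000² + 0.1500² + 0.3250² = 0.000156 + 0.000156 + 0.250000 + 0.022500 + 0.105625 = 0.378437
Σp_2ᵢ² = 0.5583² + 0.3883² + 0.0049² + 0.0243² + 0.0243² = 0.311699 + 0.150777 + 0.000024 + 0.000590 + 0.000590 = 0.463680
O = 0.025826 / √(0.378437 × 0.463680) = 0.025826 / 0.4188958 = 0.0617
O = 0.0617 < 0.5 → No.

No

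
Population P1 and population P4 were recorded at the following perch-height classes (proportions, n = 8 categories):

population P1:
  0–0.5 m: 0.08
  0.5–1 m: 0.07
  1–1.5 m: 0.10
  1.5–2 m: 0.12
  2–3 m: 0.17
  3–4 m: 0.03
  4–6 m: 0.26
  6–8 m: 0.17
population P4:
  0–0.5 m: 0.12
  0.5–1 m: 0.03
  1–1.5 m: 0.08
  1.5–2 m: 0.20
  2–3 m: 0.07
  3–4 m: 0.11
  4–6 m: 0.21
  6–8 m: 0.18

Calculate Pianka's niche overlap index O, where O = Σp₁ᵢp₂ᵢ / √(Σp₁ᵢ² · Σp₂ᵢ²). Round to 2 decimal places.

0.91

Σ p₁ᵢp₂ᵢ = 0.0096 + 0.0021 + 0.0080 + 0.0240 + 0.0119 + 0.0033 + 0.0546 + 0.0306 = 0.1441
Σp_1ᵢ² = 0.08² + 0.07² + 0.10² + 0.12² + 0.17² + 0.03² + 0.26² + 0.17² = 0.0064 + 0.0049 + 0.0100 + 0.0144 + 0.0289 + 0.0009 + 0.0676 + 0.0289 = 0.1620
Σp_2ᵢ² = 0.12² + 0.03² + 0.08² + 0.20² + 0.07² + 0.11² + 0.21² + 0.18² = 0.0144 + 0.0009 + 0.0064 + 0.0400 + 0.0049 + 0.0121 + 0.0441 + 0.0324 = 0.1552
O = 0.1441 / √(0.1620 × 0.1552) = 0.1441 / 0.15856 = 0.9088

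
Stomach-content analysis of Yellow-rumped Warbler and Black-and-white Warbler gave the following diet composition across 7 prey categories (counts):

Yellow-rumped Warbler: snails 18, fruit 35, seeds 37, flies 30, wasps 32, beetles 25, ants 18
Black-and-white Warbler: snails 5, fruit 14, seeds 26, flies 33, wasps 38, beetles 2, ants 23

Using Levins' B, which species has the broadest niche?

Proportions for Yellow-rumped Warbler (n=195): 18/195=0.0923, 35/195=0.1795, 37/195=0.1897, 30/195=0.1538, 32/195=0.1641, 25/195=0.1282, 18/195=0.0923
Proportions for Black-and-white Warbler (n=141): 5/141=0.0355, 14/141=0.0993, 26/141=0.1844, 33/141=0.2340, 38/141=0.2695, 2/141=0.0142, 23/141=0.1631
Σp_Yellᵢ² = 0.0923² + 0.1795² + 0.1897² + 0.1538² + 0.1641² + 0.1282² + 0.0923² = 0.008519 + 0.032220 + 0.035986 + 0.023654 + 0.026929 + 0.016435 + 0.008519 = 0.152262
B_Yell = 1 / 0.152262 = 6.5676
Σp_Blacᵢ² = 0.0355² + 0.0993² + 0.1844² + 0.2340² + 0.2695² + 0.0142² + 0.1631² = 0.001260 + 0.009860 + 0.034003 + 0.054756 + 0.072630 + 0.000202 + 0.026602 = 0.199313
B_Blac = 1 / 0.199313 = 5.0172
Highest B → broadest niche (most generalist): Yellow-rumped Warbler (B = 6.57).

Yellow-rumped Warbler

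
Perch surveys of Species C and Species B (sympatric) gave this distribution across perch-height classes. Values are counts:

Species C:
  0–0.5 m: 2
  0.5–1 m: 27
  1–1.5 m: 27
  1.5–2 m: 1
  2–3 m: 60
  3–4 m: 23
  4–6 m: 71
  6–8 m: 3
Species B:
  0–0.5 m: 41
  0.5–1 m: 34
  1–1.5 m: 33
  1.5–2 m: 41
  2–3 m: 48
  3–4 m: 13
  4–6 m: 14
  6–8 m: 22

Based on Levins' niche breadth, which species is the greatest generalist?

Species B

Proportions for Species C (n=214): 2/214=0.0093, 27/214=0.1262, 27/214=0.1262, 1/214=0.0047, 60/214=0.2804, 23/214=0.1075, 71/214=0.3318, 3/214=0.0140
Proportions for Species B (n=246): 41/246=0.1667, 34/246=0.1382, 33/246=0.1341, 41/246=0.1667, 48/246=0.1951, 13/246=0.0528, 14/246=0.0569, 22/246=0.0894
Σp_Cᵢ² = 0.0093² + 0.1262² + 0.1262² + 0.0047² + 0.2804² + 0.1075² + 0.3318² + 0.0140² = 0.000086 + 0.015926 + 0.015926 + 0.000022 + 0.078624 + 0.011556 + 0.110091 + 0.000196 = 0.232427
B_C = 1 / 0.232427 = 4.3024
Σp_Bᵢ² = 0.1667² + 0.1382² + 0.1341² + 0.1667² + 0.1951² + 0.0528² + 0.0569² + 0.0894² = 0.027789 + 0.019099 + 0.017983 + 0.027789 + 0.038064 + 0.002788 + 0.003238 + 0.007992 = 0.144742
B_B = 1 / 0.144742 = 6.9088
Highest B → broadest niche (most generalist): Species B (B = 6.91).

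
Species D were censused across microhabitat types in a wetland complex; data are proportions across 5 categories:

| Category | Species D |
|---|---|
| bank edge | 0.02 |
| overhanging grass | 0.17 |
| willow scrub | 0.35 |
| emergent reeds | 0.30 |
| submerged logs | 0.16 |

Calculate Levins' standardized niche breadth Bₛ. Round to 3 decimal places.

0.685

Σpᵢ² = 0.02² + 0.17² + 0.35² + 0.30² + 0.16² = 0.0004 + 0.0289 + 0.1225 + 0.0900 + 0.0256 = 0.2674
B = 1 / 0.2674 = 3.73972
Bₛ = (B − 1)/(n − 1) = (3.73972 − 1)/(5 − 1) = 2.73972/4 = 0.68493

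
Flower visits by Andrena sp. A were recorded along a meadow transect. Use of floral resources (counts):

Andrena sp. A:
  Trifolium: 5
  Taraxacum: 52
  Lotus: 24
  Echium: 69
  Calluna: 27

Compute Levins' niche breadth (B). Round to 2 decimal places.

3.56

Proportions for Andrena sp. A (n=177): 5/177=0.0282, 52/177=0.2938, 24/177=0.1356, 69/177=0.3898, 27/177=0.1525
Σpᵢ² = 0.0282² + 0.2938² + 0.1356² + 0.3898² + 0.1525² = 0.000795 + 0.086318 + 0.018387 + 0.151944 + 0.023256 = 0.280700
B = 1 / 0.280700 = 3.5625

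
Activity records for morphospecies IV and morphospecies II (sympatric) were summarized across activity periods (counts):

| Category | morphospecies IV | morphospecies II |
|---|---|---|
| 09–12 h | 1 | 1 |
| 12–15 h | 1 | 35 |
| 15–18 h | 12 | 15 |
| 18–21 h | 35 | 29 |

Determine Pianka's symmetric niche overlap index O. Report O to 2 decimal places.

0.69

Proportions for morphospecies IV (n=49): 1/49=0.0204, 1/49=0.0204, 12/49=0.2449, 35/49=0.7143
Proportions for morphospecies II (n=80): 1/80=0.0125, 35/80=0.4375, 15/80=0.1875, 29/80=0.3625
Σ p₁ᵢp₂ᵢ = 0.000255 + 0.008925 + 0.045919 + 0.258934 = 0.314033
Σp_1ᵢ² = 0.0204² + 0.0204² + 0.2449² + 0.7143² = 0.000416 + 0.000416 + 0.059976 + 0.510224 = 0.571032
Σp_2ᵢ² = 0.0125² + 0.4375² + 0.1875² + 0.3625² = 0.000156 + 0.191406 + 0.035156 + 0.131406 = 0.358124
O = 0.314033 / √(0.571032 × 0.358124) = 0.314033 / 0.4522171 = 0.6944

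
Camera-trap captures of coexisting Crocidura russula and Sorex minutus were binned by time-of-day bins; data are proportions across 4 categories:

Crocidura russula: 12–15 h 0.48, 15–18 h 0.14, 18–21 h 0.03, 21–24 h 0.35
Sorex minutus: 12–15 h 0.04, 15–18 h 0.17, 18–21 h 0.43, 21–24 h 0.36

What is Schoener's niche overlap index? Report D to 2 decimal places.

Σ|p₁ᵢ − p₂ᵢ| = 0.44 + 0.03 + 0.40 + 0.01 = 0.88
D = 1 − ½ × 0.88 = 1 − 0.440 = 0.5600

0.56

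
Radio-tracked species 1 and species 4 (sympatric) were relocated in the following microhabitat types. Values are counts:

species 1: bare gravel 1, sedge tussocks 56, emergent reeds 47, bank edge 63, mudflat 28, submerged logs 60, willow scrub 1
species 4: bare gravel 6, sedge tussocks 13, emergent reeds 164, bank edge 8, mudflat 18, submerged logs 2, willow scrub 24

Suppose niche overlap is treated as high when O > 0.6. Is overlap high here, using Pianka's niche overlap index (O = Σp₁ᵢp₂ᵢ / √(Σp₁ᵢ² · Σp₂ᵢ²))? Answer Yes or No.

Proportions for species 1 (n=256): 1/256=0.0039, 56/256=0.2188, 47/256=0.1836, 63/256=0.2461, 28/256=0.1094, 60/256=0.2344, 1/256=0.0039
Proportions for species 4 (n=235): 6/235=0.0255, 13/235=0.0553, 164/235=0.6979, 8/235=0.0340, 18/235=0.0766, 2/235=0.0085, 24/235=0.1021
Σ p₁ᵢp₂ᵢ = 0.000099 + 0.012100 + 0.128134 + 0.008367 + 0.008380 + 0.001992 + 0.000398 = 0.159470
Σp_1ᵢ² = 0.0039² + 0.2188² + 0.1836² + 0.2461² + 0.1094² + 0.2344² + 0.0039² = 0.000015 + 0.047873 + 0.033709 + 0.060565 + 0.011968 + 0.054943 + 0.000015 = 0.209088
Σp_2ᵢ² = 0.0255² + 0.0553² + 0.6979² + 0.0340² + 0.0766² + 0.0085² + 0.1021² = 0.000650 + 0.003058 + 0.487064 + 0.001156 + 0.005868 + 0.000072 + 0.010424 = 0.508292
O = 0.159470 / √(0.209088 × 0.508292) = 0.159470 / 0.3260027 = 0.4892
O = 0.4892 < 0.6 → No.

No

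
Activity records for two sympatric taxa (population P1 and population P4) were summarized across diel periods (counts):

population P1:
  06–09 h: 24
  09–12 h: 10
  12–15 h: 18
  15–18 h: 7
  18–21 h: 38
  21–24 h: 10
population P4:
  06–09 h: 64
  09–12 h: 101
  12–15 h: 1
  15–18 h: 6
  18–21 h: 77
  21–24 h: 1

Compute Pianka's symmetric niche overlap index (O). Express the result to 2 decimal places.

Proportions for population P1 (n=107): 24/107=0.2243, 10/107=0.0935, 18/107=0.1682, 7/107=0.0654, 38/107=0.3551, 10/107=0.0935
Proportions for population P4 (n=250): 64/250=0.2560, 101/250=0.4040, 1/250=0.0040, 6/250=0.0240, 77/250=0.3080, 1/250=0.0040
Σ p₁ᵢp₂ᵢ = 0.057421 + 0.037774 + 0.000673 + 0.001570 + 0.109371 + 0.000374 = 0.207183
Σp_1ᵢ² = 0.2243² + 0.0935² + 0.1682² + 0.0654² + 0.3551² + 0.0935² = 0.050310 + 0.008742 + 0.028291 + 0.004277 + 0.126096 + 0.008742 = 0.226458
Σp_2ᵢ² = 0.2560² + 0.4040² + 0.0040² + 0.0240² + 0.3080² + 0.0040² = 0.065536 + 0.163216 + 0.000016 + 0.000576 + 0.094864 + 0.000016 = 0.324224
O = 0.207183 / √(0.226458 × 0.324224) = 0.207183 / 0.2709670 = 0.7646

0.76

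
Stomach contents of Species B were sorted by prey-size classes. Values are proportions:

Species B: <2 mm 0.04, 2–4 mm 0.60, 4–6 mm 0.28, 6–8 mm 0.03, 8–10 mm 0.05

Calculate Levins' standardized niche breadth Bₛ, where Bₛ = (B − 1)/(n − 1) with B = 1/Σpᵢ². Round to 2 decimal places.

0.31

Σpᵢ² = 0.04² + 0.60² + 0.28² + 0.03² + 0.05² = 0.0016 + 0.3600 + 0.0784 + 0.0009 + 0.0025 = 0.4434
B = 1 / 0.4434 = 2.2553
Bₛ = (B − 1)/(n − 1) = (2.2553 − 1)/(5 − 1) = 1.2553/4 = 0.3138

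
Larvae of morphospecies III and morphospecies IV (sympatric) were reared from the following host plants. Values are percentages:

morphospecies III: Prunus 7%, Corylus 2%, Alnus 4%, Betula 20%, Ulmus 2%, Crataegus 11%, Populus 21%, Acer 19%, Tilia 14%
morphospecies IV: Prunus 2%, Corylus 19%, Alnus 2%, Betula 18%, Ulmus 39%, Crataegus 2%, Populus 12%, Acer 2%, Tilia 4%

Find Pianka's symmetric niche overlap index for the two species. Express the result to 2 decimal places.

0.44

Convert percentages to proportions (divide by 100).
Σ p₁ᵢp₂ᵢ = 0.0014 + 0.0038 + 0.0008 + 0.0360 + 0.0078 + 0.0022 + 0.0252 + 0.0038 + 0.0056 = 0.0866
Σp_1ᵢ² = 0.07² + 0.02² + 0.04² + 0.20² + 0.02² + 0.11² + 0.21² + 0.19² + 0.14² = 0.0049 + 0.0004 + 0.0016 + 0.0400 + 0.0004 + 0.0121 + 0.0441 + 0.0361 + 0.0196 = 0.1592
Σp_2ᵢ² = 0.02² + 0.19² + 0.02² + 0.18² + 0.39² + 0.02² + 0.12² + 0.02² + 0.04² = 0.0004 + 0.0361 + 0.0004 + 0.0324 + 0.1521 + 0.0004 + 0.0144 + 0.0004 + 0.0016 = 0.2382
O = 0.0866 / √(0.1592 × 0.2382) = 0.0866 / 0.19473 = 0.4447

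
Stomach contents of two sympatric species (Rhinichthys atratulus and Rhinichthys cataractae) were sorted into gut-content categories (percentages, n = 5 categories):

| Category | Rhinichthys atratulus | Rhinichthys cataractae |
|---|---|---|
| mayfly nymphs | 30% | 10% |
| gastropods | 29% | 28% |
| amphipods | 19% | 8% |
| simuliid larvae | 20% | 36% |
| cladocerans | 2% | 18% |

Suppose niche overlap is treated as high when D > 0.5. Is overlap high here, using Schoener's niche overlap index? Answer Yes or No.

Convert percentages to proportions (divide by 100).
Σ|p₁ᵢ − p₂ᵢ| = 0.20 + 0.01 + 0.11 + 0.16 + 0.16 = 0.64
D = 1 − ½ × 0.64 = 1 − 0.320 = 0.6800
D = 0.6800 > 0.5 → Yes.

Yes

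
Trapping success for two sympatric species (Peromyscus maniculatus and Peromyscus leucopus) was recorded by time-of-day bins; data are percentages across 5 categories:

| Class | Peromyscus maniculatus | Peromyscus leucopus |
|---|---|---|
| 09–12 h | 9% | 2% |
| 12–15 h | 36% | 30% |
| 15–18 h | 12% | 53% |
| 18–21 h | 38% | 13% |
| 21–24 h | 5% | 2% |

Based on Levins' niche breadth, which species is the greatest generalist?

Convert percentages to proportions (divide by 100).
Σp_maniᵢ² = 0.09² + 0.36² + 0.12² + 0.38² + 0.05² = 0.0081 + 0.1296 + 0.0144 + 0.1444 + 0.0025 = 0.2990
B_mani = 1 / 0.2990 = 3.3445
Σp_leucᵢ² = 0.02² + 0.30² + 0.53² + 0.13² + 0.02² = 0.0004 + 0.0900 + 0.2809 + 0.0169 + 0.0004 = 0.3886
B_leuc = 1 / 0.3886 = 2.5733
Highest B → broadest niche (most generalist): Peromyscus maniculatus (B = 3.34).

Peromyscus maniculatus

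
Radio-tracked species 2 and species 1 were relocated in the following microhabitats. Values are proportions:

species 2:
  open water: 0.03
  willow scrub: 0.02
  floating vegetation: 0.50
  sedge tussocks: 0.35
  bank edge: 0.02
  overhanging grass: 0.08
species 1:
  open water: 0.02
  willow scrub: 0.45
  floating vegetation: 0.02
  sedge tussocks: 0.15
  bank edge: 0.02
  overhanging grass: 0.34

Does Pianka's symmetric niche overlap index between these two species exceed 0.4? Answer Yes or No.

No

Σ p₁ᵢp₂ᵢ = 0.0006 + 0.0090 + 0.0100 + 0.0525 + 0.0004 + 0.0272 = 0.0997
Σp_1ᵢ² = 0.03² + 0.02² + 0.50² + 0.35² + 0.02² + 0.08² = 0.0009 + 0.0004 + 0.2500 + 0.1225 + 0.0004 + 0.0064 = 0.3806
Σp_2ᵢ² = 0.02² + 0.45² + 0.02² + 0.15² + 0.02² + 0.34² = 0.0004 + 0.2025 + 0.0004 + 0.0225 + 0.0004 + 0.1156 = 0.3418
O = 0.0997 / √(0.3806 × 0.3418) = 0.0997 / 0.36068 = 0.2764
O = 0.2764 < 0.4 → No.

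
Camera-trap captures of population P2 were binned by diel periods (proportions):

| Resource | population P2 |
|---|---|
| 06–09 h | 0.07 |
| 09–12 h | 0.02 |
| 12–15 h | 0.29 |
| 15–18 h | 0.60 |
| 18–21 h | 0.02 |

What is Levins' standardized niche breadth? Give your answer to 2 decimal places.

Σpᵢ² = 0.07² + 0.02² + 0.29² + 0.60² + 0.02² = 0.0049 + 0.0004 + 0.0841 + 0.3600 + 0.0004 = 0.4498
B = 1 / 0.4498 = 2.2232
Bₛ = (B − 1)/(n − 1) = (2.2232 − 1)/(5 − 1) = 1.2232/4 = 0.3058

0.31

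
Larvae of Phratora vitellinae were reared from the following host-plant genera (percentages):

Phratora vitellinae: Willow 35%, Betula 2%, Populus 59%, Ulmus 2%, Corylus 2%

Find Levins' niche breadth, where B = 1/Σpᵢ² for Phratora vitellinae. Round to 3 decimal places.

Convert percentages to proportions (divide by 100).
Σpᵢ² = 0.35² + 0.02² + 0.59² + 0.02² + 0.02² = 0.1225 + 0.0004 + 0.3481 + 0.0004 + 0.0004 = 0.4718
B = 1 / 0.4718 = 2.11954

2.120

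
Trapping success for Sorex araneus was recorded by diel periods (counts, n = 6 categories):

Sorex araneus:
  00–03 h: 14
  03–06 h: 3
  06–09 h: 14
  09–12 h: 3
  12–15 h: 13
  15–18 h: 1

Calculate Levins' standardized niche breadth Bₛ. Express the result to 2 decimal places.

Proportions for Sorex araneus (n=48): 14/48=0.2917, 3/48=0.0625, 14/48=0.2917, 3/48=0.0625, 13/48=0.2708, 1/48=0.0208
Σpᵢ² = 0.2917² + 0.0625² + 0.2917² + 0.0625² + 0.2708² + 0.0208² = 0.085089 + 0.003906 + 0.085089 + 0.003906 + 0.073333 + 0.000433 = 0.251756
B = 1 / 0.251756 = 3.9721
Bₛ = (B − 1)/(n − 1) = (3.9721 − 1)/(6 − 1) = 2.9721/5 = 0.5944

0.59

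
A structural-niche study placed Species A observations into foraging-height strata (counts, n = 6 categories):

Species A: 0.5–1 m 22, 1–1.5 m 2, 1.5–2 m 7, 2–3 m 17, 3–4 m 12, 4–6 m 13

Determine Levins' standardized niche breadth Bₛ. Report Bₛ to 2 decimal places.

Proportions for Species A (n=73): 22/73=0.3014, 2/73=0.0274, 7/73=0.0959, 17/73=0.2329, 12/73=0.1644, 13/73=0.1781
Σpᵢ² = 0.3014² + 0.0274² + 0.0959² + 0.2329² + 0.1644² + 0.1781² = 0.090842 + 0.000751 + 0.009197 + 0.054242 + 0.027027 + 0.031720 = 0.213779
B = 1 / 0.213779 = 4.6777
Bₛ = (B − 1)/(n − 1) = (4.6777 − 1)/(6 − 1) = 3.6777/5 = 0.7355

0.74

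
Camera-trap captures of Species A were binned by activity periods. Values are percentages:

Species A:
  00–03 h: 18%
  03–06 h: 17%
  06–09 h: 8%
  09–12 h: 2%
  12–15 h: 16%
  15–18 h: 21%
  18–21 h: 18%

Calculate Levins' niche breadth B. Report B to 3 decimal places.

Convert percentages to proportions (divide by 100).
Σpᵢ² = 0.18² + 0.17² + 0.08² + 0.02² + 0.16² + 0.21² + 0.18² = 0.0324 + 0.0289 + 0.0064 + 0.0004 + 0.0256 + 0.0441 + 0.0324 = 0.1702
B = 1 / 0.1702 = 5.87544

5.875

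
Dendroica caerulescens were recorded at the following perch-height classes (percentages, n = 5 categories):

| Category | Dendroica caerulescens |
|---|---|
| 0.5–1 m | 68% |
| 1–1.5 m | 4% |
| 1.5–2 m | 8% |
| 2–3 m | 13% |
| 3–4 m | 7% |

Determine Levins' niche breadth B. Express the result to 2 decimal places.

Convert percentages to proportions (divide by 100).
Σpᵢ² = 0.68² + 0.04² + 0.08² + 0.13² + 0.07² = 0.4624 + 0.0016 + 0.0064 + 0.0169 + 0.0049 = 0.4922
B = 1 / 0.4922 = 2.0317

2.03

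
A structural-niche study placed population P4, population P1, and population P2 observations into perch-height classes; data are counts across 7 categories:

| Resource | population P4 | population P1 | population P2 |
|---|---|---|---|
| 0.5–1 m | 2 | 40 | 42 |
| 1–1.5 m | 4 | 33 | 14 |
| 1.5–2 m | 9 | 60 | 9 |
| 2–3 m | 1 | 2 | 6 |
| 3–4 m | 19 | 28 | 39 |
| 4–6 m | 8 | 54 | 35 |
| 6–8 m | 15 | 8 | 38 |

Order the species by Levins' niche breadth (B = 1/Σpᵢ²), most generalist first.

Proportions for population P4 (n=58): 2/58=0.0345, 4/58=0.0690, 9/58=0.1552, 1/58=0.0172, 19/58=0.3276, 8/58=0.1379, 15/58=0.2586
Proportions for population P1 (n=225): 40/225=0.1778, 33/225=0.1467, 60/225=0.2667, 2/225=0.0089, 28/225=0.1244, 54/225=0.2400, 8/225=0.0356
Proportions for population P2 (n=183): 42/183=0.2295, 14/183=0.0765, 9/183=0.0492, 6/183=0.0328, 39/183=0.2131, 35/183=0.1913, 38/183=0.2077
Σp_P4ᵢ² = 0.0345² + 0.0690² + 0.1552² + 0.0172² + 0.3276² + 0.1379² + 0.2586² = 0.001190 + 0.004761 + 0.024087 + 0.000296 + 0.107322 + 0.019016 + 0.066874 = 0.223546
B_P4 = 1 / 0.223546 = 4.4734
Σp_P1ᵢ² = 0.1778² + 0.1467² + 0.2667² + 0.0089² + 0.1244² + 0.2400² + 0.0356² = 0.031613 + 0.021521 + 0.071129 + 0.000079 + 0.015475 + 0.057600 + 0.001267 = 0.198684
B_P1 = 1 / 0.198684 = 5.0331
Σp_P2ᵢ² = 0.2295² + 0.0765² + 0.0492² + 0.0328² + 0.2131² + 0.1913² + 0.2077² = 0.052670 + 0.005852 + 0.002421 + 0.001076 + 0.045412 + 0.036596 + 0.043139 = 0.187166
B_P2 = 1 / 0.187166 = 5.3429
Ranking by B (broadest → narrowest): population P2 (5.34) > population P1 (5.03) > population P4 (4.47)

population P2 > population P1 > population P4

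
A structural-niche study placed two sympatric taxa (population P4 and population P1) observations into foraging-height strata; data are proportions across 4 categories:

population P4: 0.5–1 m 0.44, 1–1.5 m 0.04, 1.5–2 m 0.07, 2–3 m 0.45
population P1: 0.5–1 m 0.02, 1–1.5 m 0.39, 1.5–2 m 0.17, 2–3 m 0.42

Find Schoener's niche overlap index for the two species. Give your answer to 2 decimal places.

Σ|p₁ᵢ − p₂ᵢ| = 0.42 + 0.35 + 0.10 + 0.03 = 0.90
D = 1 − ½ × 0.90 = 1 − 0.450 = 0.5500

0.55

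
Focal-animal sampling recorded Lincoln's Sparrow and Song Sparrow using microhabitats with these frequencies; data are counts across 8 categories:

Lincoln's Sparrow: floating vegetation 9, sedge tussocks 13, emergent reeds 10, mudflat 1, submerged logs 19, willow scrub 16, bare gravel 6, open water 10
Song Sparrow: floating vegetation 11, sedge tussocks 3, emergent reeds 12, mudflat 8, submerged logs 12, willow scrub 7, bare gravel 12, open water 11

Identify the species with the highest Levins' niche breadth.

Song Sparrow

Proportions for Lincoln's Sparrow (n=84): 9/84=0.1071, 13/84=0.1548, 10/84=0.1190, 1/84=0.0119, 19/84=0.2262, 16/84=0.1905, 6/84=0.0714, 10/84=0.1190
Proportions for Song Sparrow (n=76): 11/76=0.1447, 3/76=0.0395, 12/76=0.1579, 8/76=0.1053, 12/76=0.1579, 7/76=0.0921, 12/76=0.1579, 11/76=0.1447
Σp_Lincᵢ² = 0.1071² + 0.1548² + 0.1190² + 0.0119² + 0.2262² + 0.1905² + 0.0714² + 0.1190² = 0.011470 + 0.023963 + 0.014161 + 0.000142 + 0.051166 + 0.036290 + 0.005098 + 0.014161 = 0.156451
B_Linc = 1 / 0.156451 = 6.3918
Σp_Songᵢ² = 0.1447² + 0.0395² + 0.1579² + 0.1053² + 0.1579² + 0.0921² + 0.1579² + 0.1447² = 0.020938 + 0.001560 + 0.024932 + 0.011088 + 0.024932 + 0.008482 + 0.024932 + 0.020938 = 0.137802
B_Song = 1 / 0.137802 = 7.2568
Highest B → broadest niche (most generalist): Song Sparrow (B = 7.26).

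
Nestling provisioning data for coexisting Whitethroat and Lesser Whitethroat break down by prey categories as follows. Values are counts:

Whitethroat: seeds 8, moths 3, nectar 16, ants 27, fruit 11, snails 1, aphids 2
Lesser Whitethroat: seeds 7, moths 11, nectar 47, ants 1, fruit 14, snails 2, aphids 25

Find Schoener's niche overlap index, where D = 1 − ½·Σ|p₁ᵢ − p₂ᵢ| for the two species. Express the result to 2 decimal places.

0.53

Proportions for Whitethroat (n=68): 8/68=0.1176, 3/68=0.0441, 16/68=0.2353, 27/68=0.3971, 11/68=0.1618, 1/68=0.0147, 2/68=0.0294
Proportions for Lesser Whitethroat (n=107): 7/107=0.0654, 11/107=0.1028, 47/107=0.4393, 1/107=0.0093, 14/107=0.1308, 2/107=0.0187, 25/107=0.2336
Σ|p₁ᵢ − p₂ᵢ| = 0.0522 + 0.0587 + 0.2040 + 0.3878 + 0.0310 + 0.0040 + 0.2042 = 0.9419
D = 1 − ½ × 0.9419 = 1 − 0.47095 = 0.52905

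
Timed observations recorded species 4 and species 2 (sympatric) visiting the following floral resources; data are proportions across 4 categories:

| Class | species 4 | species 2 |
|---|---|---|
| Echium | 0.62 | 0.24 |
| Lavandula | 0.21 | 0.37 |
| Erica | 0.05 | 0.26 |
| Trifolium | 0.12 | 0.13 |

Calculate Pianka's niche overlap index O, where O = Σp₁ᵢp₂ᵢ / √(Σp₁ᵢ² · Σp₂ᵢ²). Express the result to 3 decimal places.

0.724

Σ p₁ᵢp₂ᵢ = 0.1488 + 0.0777 + 0.0130 + 0.0156 = 0.2551
Σp_1ᵢ² = 0.62² + 0.21² + 0.05² + 0.12² = 0.3844 + 0.0441 + 0.0025 + 0.0144 = 0.4454
Σp_2ᵢ² = 0.24² + 0.37² + 0.26² + 0.13² = 0.0576 + 0.1369 + 0.0676 + 0.0169 = 0.2790
O = 0.2551 / √(0.4454 × 0.2790) = 0.2551 / 0.352515 = 0.72366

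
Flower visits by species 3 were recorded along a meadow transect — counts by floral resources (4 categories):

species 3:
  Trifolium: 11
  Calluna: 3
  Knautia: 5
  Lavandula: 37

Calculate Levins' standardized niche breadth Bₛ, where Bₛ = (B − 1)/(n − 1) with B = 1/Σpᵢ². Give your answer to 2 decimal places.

Proportions for species 3 (n=56): 11/56=0.1964, 3/56=0.0536, 5/56=0.0893, 37/56=0.6607
Σpᵢ² = 0.1964² + 0.0536² + 0.0893² + 0.6607² = 0.038573 + 0.002873 + 0.007974 + 0.436524 = 0.485944
B = 1 / 0.485944 = 2.0579
Bₛ = (B − 1)/(n − 1) = (2.0579 − 1)/(4 − 1) = 1.0579/3 = 0.3526

0.35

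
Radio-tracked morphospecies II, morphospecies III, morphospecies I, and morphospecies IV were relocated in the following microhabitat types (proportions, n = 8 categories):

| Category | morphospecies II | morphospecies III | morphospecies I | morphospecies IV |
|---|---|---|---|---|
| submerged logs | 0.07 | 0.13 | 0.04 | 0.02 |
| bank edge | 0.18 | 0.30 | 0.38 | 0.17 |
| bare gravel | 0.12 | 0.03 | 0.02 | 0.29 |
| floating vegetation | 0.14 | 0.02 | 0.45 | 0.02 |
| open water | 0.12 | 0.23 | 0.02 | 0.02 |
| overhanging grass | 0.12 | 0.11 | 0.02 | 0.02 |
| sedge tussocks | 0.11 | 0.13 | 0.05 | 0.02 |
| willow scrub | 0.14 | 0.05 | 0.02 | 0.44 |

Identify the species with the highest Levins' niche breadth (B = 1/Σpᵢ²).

Σp_IIᵢ² = 0.07² + 0.18² + 0.12² + 0.14² + 0.12² + 0.12² + 0.11² + 0.14² = 0.0049 + 0.0324 + 0.0144 + 0.0196 + 0.0144 + 0.0144 + 0.0121 + 0.0196 = 0.1318
B_II = 1 / 0.1318 = 7.5873
Σp_IIIᵢ² = 0.13² + 0.30² + 0.03² + 0.02² + 0.23² + 0.11² + 0.13² + 0.05² = 0.0169 + 0.0900 + 0.0009 + 0.0004 + 0.0529 + 0.0121 + 0.0169 + 0.0025 = 0.1926
B_III = 1 / 0.1926 = 5.1921
Σp_Iᵢ² = 0.04² + 0.38² + 0.02² + 0.45² + 0.02² + 0.02² + 0.05² + 0.02² = 0.0016 + 0.1444 + 0.0004 + 0.2025 + 0.0004 + 0.0004 + 0.0025 + 0.0004 = 0.3526
B_I = 1 / 0.3526 = 2.8361
Σp_IVᵢ² = 0.02² + 0.17² + 0.29² + 0.02² + 0.02² + 0.02² + 0.02² + 0.44² = 0.0004 + 0.0289 + 0.0841 + 0.0004 + 0.0004 + 0.0004 + 0.0004 + 0.1936 = 0.3086
B_IV = 1 / 0.3086 = 3.2404
Highest B → broadest niche (most generalist): morphospecies II (B = 7.59).

morphospecies II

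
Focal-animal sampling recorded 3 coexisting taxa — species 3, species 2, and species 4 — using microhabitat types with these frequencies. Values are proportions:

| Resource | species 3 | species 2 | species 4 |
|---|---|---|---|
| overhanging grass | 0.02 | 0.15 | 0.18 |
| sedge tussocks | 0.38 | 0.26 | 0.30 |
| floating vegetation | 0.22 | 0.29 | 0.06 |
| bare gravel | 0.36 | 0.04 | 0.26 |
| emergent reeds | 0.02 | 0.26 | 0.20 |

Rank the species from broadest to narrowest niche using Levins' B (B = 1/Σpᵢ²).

Σp_3ᵢ² = 0.02² + 0.38² + 0.22² + 0.36² + 0.02² = 0.0004 + 0.1444 + 0.0484 + 0.1296 + 0.0004 = 0.3232
B_3 = 1 / 0.3232 = 3.0941
Σp_2ᵢ² = 0.15² + 0.26² + 0.29² + 0.04² + 0.26² = 0.0225 + 0.0676 + 0.0841 + 0.0016 + 0.0676 = 0.2434
B_2 = 1 / 0.2434 = 4.1085
Σp_4ᵢ² = 0.18² + 0.30² + 0.06² + 0.26² + 0.20² = 0.0324 + 0.0900 + 0.0036 + 0.0676 + 0.0400 = 0.2336
B_4 = 1 / 0.2336 = 4.2808
Ranking by B (broadest → narrowest): species 4 (4.28) > species 2 (4.11) > species 3 (3.09)

species 4 > species 2 > species 3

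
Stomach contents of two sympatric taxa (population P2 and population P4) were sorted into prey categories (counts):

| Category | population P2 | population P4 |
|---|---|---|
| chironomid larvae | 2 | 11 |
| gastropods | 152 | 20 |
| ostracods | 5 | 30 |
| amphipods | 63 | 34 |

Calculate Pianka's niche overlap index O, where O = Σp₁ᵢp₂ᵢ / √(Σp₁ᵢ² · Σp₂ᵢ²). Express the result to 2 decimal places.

Proportions for population P2 (n=222): 2/222=0.0090, 152/222=0.6847, 5/222=0.0225, 63/222=0.2838
Proportions for population P4 (n=95): 11/95=0.1158, 20/95=0.2105, 30/95=0.3158, 34/95=0.3579
Σ p₁ᵢp₂ᵢ = 0.001042 + 0.144129 + 0.007106 + 0.101572 = 0.253849
Σp_1ᵢ² = 0.0090² + 0.6847² + 0.0225² + 0.2838² = 0.000081 + 0.468814 + 0.000506 + 0.080542 = 0.549943
Σp_2ᵢ² = 0.1158² + 0.2105² + 0.3158² + 0.3579² = 0.013410 + 0.044310 + 0.099730 + 0.128092 = 0.285542
O = 0.253849 / √(0.549943 × 0.285542) = 0.253849 / 0.3962724 = 0.6406

0.64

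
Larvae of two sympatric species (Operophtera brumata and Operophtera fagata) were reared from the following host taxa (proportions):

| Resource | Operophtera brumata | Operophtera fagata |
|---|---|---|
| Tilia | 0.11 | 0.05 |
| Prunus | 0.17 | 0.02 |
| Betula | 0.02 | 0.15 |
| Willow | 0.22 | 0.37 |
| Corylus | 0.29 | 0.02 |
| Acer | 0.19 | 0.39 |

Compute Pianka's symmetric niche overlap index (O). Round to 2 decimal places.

Σ p₁ᵢp₂ᵢ = 0.0055 + 0.0034 + 0.0030 + 0.0814 + 0.0058 + 0.0741 = 0.1732
Σp_1ᵢ² = 0.11² + 0.17² + 0.02² + 0.22² + 0.29² + 0.19² = 0.0121 + 0.0289 + 0.0004 + 0.0484 + 0.0841 + 0.0361 = 0.2100
Σp_2ᵢ² = 0.05² + 0.02² + 0.15² + 0.37² + 0.02² + 0.39² = 0.0025 + 0.0004 + 0.0225 + 0.1369 + 0.0004 + 0.1521 = 0.3148
O = 0.1732 / √(0.2100 × 0.3148) = 0.1732 / 0.25711 = 0.6736

0.67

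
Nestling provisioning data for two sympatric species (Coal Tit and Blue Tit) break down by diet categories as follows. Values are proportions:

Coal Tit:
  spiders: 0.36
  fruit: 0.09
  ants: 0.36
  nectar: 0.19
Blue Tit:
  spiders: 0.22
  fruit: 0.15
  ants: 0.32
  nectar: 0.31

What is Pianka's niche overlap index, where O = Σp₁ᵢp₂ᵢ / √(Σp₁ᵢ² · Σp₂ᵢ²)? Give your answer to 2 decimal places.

0.93

Σ p₁ᵢp₂ᵢ = 0.0792 + 0.0135 + 0.1152 + 0.0589 = 0.2668
Σp_1ᵢ² = 0.36² + 0.09² + 0.36² + 0.19² = 0.1296 + 0.0081 + 0.1296 + 0.0361 = 0.3034
Σp_2ᵢ² = 0.22² + 0.15² + 0.32² + 0.31² = 0.0484 + 0.0225 + 0.1024 + 0.0961 = 0.2694
O = 0.2668 / √(0.3034 × 0.2694) = 0.2668 / 0.28590 = 0.9332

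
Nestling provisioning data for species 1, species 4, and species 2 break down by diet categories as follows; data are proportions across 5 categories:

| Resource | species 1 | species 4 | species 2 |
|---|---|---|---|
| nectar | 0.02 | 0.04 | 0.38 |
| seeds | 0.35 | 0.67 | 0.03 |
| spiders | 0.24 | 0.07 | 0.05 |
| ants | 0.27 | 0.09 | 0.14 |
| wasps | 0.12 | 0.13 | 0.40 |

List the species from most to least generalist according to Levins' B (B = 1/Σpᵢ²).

Σp_1ᵢ² = 0.02² + 0.35² + 0.24² + 0.27² + 0.12² = 0.0004 + 0.1225 + 0.0576 + 0.0729 + 0.0144 = 0.2678
B_1 = 1 / 0.2678 = 3.7341
Σp_4ᵢ² = 0.04² + 0.67² + 0.07² + 0.09² + 0.13² = 0.0016 + 0.4489 + 0.0049 + 0.0081 + 0.0169 = 0.4804
B_4 = 1 / 0.4804 = 2.0816
Σp_2ᵢ² = 0.38² + 0.03² + 0.05² + 0.14² + 0.40² = 0.1444 + 0.0009 + 0.0025 + 0.0196 + 0.1600 = 0.3274
B_2 = 1 / 0.3274 = 3.0544
Ranking by B (broadest → narrowest): species 1 (3.73) > species 2 (3.05) > species 4 (2.08)

species 1 > species 2 > species 4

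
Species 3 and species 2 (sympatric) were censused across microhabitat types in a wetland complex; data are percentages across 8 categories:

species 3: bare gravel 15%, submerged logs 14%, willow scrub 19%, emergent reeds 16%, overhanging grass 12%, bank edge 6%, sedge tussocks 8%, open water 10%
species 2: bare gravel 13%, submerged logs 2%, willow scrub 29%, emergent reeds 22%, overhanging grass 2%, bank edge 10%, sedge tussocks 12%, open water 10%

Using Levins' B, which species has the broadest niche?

Convert percentages to proportions (divide by 100).
Σp_3ᵢ² = 0.15² + 0.14² + 0.19² + 0.16² + 0.12² + 0.06² + 0.08² + 0.10² = 0.0225 + 0.0196 + 0.0361 + 0.0256 + 0.0144 + 0.0036 + 0.0064 + 0.0100 = 0.1382
B_3 = 1 / 0.1382 = 7.2359
Σp_2ᵢ² = 0.13² + 0.02² + 0.29² + 0.22² + 0.02² + 0.10² + 0.12² + 0.10² = 0.0169 + 0.0004 + 0.0841 + 0.0484 + 0.0004 + 0.0100 + 0.0144 + 0.0100 = 0.1846
B_2 = 1 / 0.1846 = 5.4171
Highest B → broadest niche (most generalist): species 3 (B = 7.24).

species 3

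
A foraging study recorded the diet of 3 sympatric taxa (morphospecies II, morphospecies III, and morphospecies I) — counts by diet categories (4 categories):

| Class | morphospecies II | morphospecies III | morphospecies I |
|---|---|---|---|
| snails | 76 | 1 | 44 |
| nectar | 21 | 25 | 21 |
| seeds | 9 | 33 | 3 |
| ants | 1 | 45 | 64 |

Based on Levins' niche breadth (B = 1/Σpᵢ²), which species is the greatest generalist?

Proportions for morphospecies II (n=107): 76/107=0.7103, 21/107=0.1963, 9/107=0.0841, 1/107=0.0093
Proportions for morphospecies III (n=104): 1/104=0.0096, 25/104=0.2404, 33/104=0.3173, 45/104=0.4327
Proportions for morphospecies I (n=132): 44/132=0.3333, 21/132=0.1591, 3/132=0.0227, 64/132=0.4848
Σp_IIᵢ² = 0.7103² + 0.1963² + 0.0841² + 0.0093² = 0.504526 + 0.038534 + 0.007073 + 0.000086 = 0.550219
B_II = 1 / 0.550219 = 1.8175
Σp_IIIᵢ² = 0.0096² + 0.2404² + 0.3173² + 0.4327² = 0.000092 + 0.057792 + 0.100679 + 0.187229 = 0.345792
B_III = 1 / 0.345792 = 2.8919
Σp_Iᵢ² = 0.3333² + 0.1591² + 0.0227² + 0.4848² = 0.111089 + 0.025313 + 0.000515 + 0.235031 = 0.371948
B_I = 1 / 0.371948 = 2.6885
Highest B → broadest niche (most generalist): morphospecies III (B = 2.89).

morphospecies III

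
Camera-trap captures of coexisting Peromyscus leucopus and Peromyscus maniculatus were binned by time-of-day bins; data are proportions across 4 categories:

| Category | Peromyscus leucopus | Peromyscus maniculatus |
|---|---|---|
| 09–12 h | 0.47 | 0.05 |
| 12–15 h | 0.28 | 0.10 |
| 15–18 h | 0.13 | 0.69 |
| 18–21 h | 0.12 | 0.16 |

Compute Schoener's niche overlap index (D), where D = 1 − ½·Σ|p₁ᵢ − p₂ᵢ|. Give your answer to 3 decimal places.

Σ|p₁ᵢ − p₂ᵢ| = 0.42 + 0.18 + 0.56 + 0.04 = 1.20
D = 1 − ½ × 1.20 = 1 − 0.600 = 0.40000

0.400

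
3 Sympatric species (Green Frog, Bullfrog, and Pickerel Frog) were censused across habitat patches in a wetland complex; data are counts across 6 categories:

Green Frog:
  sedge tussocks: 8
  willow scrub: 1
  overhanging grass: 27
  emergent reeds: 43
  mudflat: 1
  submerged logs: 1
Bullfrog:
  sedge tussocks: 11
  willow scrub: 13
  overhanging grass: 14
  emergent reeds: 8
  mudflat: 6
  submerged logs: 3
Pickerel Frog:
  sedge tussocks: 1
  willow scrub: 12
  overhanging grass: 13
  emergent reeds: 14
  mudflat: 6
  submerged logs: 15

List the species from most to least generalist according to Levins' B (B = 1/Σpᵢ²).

Proportions for Green Frog (n=81): 8/81=0.0988, 1/81=0.0123, 27/81=0.3333, 43/81=0.5309, 1/81=0.0123, 1/81=0.0123
Proportions for Bullfrog (n=55): 11/55=0.2000, 13/55=0.2364, 14/55=0.2545, 8/55=0.1455, 6/55=0.1091, 3/55=0.0545
Proportions for Pickerel Frog (n=61): 1/61=0.0164, 12/61=0.1967, 13/61=0.2131, 14/61=0.2295, 6/61=0.0984, 15/61=0.2459
Σp_Greeᵢ² = 0.0988² + 0.0123² + 0.3333² + 0.5309² + 0.0123² + 0.0123² = 0.009761 + 0.000151 + 0.111089 + 0.281855 + 0.000151 + 0.000151 = 0.403158
B_Gree = 1 / 0.403158 = 2.4804
Σp_Bullᵢ² = 0.2000² + 0.2364² + 0.2545² + 0.1455² + 0.1091² + 0.0545² = 0.040000 + 0.055885 + 0.064770 + 0.021170 + 0.011903 + 0.002970 = 0.196698
B_Bull = 1 / 0.196698 = 5.0839
Σp_Pickᵢ² = 0.0164² + 0.1967² + 0.2131² + 0.2295² + 0.0984² + 0.2459² = 0.000269 + 0.038691 + 0.045412 + 0.052670 + 0.009683 + 0.060467 = 0.207192
B_Pick = 1 / 0.207192 = 4.8264
Ranking by B (broadest → narrowest): Bullfrog (5.08) > Pickerel Frog (4.83) > Green Frog (2.48)

Bullfrog > Pickerel Frog > Green Frog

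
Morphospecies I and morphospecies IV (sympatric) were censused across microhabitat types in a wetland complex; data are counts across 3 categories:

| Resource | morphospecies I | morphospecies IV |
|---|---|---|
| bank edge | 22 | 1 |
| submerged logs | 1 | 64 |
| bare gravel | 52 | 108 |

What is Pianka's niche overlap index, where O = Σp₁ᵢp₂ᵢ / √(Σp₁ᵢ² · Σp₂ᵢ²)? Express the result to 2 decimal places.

Proportions for morphospecies I (n=75): 22/75=0.2933, 1/75=0.0133, 52/75=0.6933
Proportions for morphospecies IV (n=173): 1/173=0.0058, 64/173=0.3699, 108/173=0.6243
Σ p₁ᵢp₂ᵢ = 0.001701 + 0.004920 + 0.432827 = 0.439448
Σp_1ᵢ² = 0.2933² + 0.0133² + 0.6933² = 0.086025 + 0.000177 + 0.480665 = 0.566867
Σp_2ᵢ² = 0.0058² + 0.3699² + 0.6243² = 0.000034 + 0.136826 + 0.389750 = 0.526610
O = 0.439448 / √(0.566867 × 0.526610) = 0.439448 / 0.5463679 = 0.8043

0.80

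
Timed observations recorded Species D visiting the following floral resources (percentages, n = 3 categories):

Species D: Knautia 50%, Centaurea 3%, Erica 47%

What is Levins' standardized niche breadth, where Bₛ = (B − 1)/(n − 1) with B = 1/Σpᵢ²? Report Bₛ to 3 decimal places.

0.560

Convert percentages to proportions (divide by 100).
Σpᵢ² = 0.50² + 0.03² + 0.47² = 0.2500 + 0.0009 + 0.2209 = 0.4718
B = 1 / 0.4718 = 2.11954
Bₛ = (B − 1)/(n − 1) = (2.11954 − 1)/(3 − 1) = 1.11954/2 = 0.55977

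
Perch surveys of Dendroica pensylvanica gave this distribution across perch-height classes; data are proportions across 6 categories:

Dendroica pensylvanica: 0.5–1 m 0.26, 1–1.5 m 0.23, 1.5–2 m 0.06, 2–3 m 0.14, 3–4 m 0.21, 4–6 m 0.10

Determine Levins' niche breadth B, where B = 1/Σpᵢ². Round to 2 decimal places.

5.06

Σpᵢ² = 0.26² + 0.23² + 0.06² + 0.14² + 0.21² + 0.10² = 0.0676 + 0.0529 + 0.0036 + 0.0196 + 0.0441 + 0.0100 = 0.1978
B = 1 / 0.1978 = 5.0556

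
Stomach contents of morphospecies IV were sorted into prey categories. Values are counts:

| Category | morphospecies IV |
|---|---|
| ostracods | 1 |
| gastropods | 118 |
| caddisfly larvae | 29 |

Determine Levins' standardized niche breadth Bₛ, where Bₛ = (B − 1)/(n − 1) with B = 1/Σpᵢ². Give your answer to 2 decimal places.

Proportions for morphospecies IV (n=148): 1/148=0.0068, 118/148=0.7973, 29/148=0.1959
Σpᵢ² = 0.0068² + 0.7973² + 0.1959² = 0.000046 + 0.635687 + 0.038377 = 0.674110
B = 1 / 0.674110 = 1.4834
Bₛ = (B − 1)/(n − 1) = (1.4834 − 1)/(3 − 1) = 0.4834/2 = 0.2417

0.24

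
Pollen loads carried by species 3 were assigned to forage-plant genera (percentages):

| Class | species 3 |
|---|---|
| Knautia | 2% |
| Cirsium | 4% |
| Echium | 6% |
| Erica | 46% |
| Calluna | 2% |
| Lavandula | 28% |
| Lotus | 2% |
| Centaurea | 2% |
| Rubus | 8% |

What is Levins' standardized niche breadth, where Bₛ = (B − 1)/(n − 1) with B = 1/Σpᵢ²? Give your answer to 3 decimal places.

0.287

Convert percentages to proportions (divide by 100).
Σpᵢ² = 0.02² + 0.04² + 0.06² + 0.46² + 0.02² + 0.28² + 0.02² + 0.02² + 0.08² = 0.0004 + 0.0016 + 0.0036 + 0.2116 + 0.0004 + 0.0784 + 0.0004 + 0.0004 + 0.0064 = 0.3032
B = 1 / 0.3032 = 3.29815
Bₛ = (B − 1)/(n − 1) = (3.29815 − 1)/(9 − 1) = 2.29815/8 = 0.28727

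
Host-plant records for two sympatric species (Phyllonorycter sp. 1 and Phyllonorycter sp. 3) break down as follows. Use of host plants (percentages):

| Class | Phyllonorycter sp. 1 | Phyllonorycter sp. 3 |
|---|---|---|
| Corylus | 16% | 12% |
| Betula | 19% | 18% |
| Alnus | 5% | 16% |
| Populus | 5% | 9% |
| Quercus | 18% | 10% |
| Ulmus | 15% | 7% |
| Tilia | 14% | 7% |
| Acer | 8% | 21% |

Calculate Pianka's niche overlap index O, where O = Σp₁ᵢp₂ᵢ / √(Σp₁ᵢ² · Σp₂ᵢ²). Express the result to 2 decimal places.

Convert percentages to proportions (divide by 100).
Σ p₁ᵢp₂ᵢ = 0.0192 + 0.0342 + 0.0080 + 0.0045 + 0.0180 + 0.0105 + 0.0098 + 0.0168 = 0.1210
Σp_1ᵢ² = 0.16² + 0.19² + 0.05² + 0.05² + 0.18² + 0.15² + 0.14² + 0.08² = 0.0256 + 0.0361 + 0.0025 + 0.0025 + 0.0324 + 0.0225 + 0.0196 + 0.0064 = 0.1476
Σp_2ᵢ² = 0.12² + 0.18² + 0.16² + 0.09² + 0.10² + 0.07² + 0.07² + 0.21² = 0.0144 + 0.0324 + 0.0256 + 0.0081 + 0.0100 + 0.0049 + 0.0049 + 0.0441 = 0.1444
O = 0.1210 / √(0.1476 × 0.1444) = 0.1210 / 0.14599 = 0.8288

0.83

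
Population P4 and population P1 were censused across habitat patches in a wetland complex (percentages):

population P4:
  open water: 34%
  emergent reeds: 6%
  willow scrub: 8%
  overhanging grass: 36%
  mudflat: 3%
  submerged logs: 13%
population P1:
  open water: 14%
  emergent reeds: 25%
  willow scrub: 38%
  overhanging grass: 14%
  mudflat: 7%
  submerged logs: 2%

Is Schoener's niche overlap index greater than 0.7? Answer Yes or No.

Convert percentages to proportions (divide by 100).
Σ|p₁ᵢ − p₂ᵢ| = 0.20 + 0.19 + 0.30 + 0.22 + 0.04 + 0.11 = 1.06
D = 1 − ½ × 1.06 = 1 − 0.530 = 0.4700
D = 0.4700 < 0.7 → No.

No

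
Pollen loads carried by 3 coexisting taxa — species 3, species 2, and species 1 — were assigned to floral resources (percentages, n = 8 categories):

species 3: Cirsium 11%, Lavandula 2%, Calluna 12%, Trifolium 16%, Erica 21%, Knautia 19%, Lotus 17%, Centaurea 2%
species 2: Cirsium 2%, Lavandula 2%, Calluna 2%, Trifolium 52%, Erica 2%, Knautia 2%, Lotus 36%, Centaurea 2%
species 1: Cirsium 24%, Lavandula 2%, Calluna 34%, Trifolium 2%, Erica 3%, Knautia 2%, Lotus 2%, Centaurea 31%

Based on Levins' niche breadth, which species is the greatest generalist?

species 3

Convert percentages to proportions (divide by 100).
Σp_3ᵢ² = 0.11² + 0.02² + 0.12² + 0.16² + 0.21² + 0.19² + 0.17² + 0.02² = 0.0121 + 0.0004 + 0.0144 + 0.0256 + 0.0441 + 0.0361 + 0.0289 + 0.0004 = 0.1620
B_3 = 1 / 0.1620 = 6.1728
Σp_2ᵢ² = 0.02² + 0.02² + 0.02² + 0.52² + 0.02² + 0.02² + 0.36² + 0.02² = 0.0004 + 0.0004 + 0.0004 + 0.2704 + 0.0004 + 0.0004 + 0.1296 + 0.0004 = 0.4024
B_2 = 1 / 0.4024 = 2.4851
Σp_1ᵢ² = 0.24² + 0.02² + 0.34² + 0.02² + 0.03² + 0.02² + 0.02² + 0.31² = 0.0576 + 0.0004 + 0.1156 + 0.0004 + 0.0009 + 0.0004 + 0.0004 + 0.0961 = 0.2718
B_1 = 1 / 0.2718 = 3.6792
Highest B → broadest niche (most generalist): species 3 (B = 6.17).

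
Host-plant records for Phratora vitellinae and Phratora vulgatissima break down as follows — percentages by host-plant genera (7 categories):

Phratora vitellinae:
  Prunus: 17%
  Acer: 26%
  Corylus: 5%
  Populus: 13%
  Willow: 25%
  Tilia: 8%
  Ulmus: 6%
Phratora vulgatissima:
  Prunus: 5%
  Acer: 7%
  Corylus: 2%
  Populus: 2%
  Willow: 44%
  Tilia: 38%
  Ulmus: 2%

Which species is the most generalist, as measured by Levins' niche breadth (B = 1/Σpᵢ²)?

Phratora vitellinae

Convert percentages to proportions (divide by 100).
Σp_viteᵢ² = 0.17² + 0.26² + 0.05² + 0.13² + 0.25² + 0.08² + 0.06² = 0.0289 + 0.0676 + 0.0025 + 0.0169 + 0.0625 + 0.0064 + 0.0036 = 0.1884
B_vite = 1 / 0.1884 = 5.3079
Σp_vulgᵢ² = 0.05² + 0.07² + 0.02² + 0.02² + 0.44² + 0.38² + 0.02² = 0.0025 + 0.0049 + 0.0004 + 0.0004 + 0.1936 + 0.1444 + 0.0004 = 0.3466
B_vulg = 1 / 0.3466 = 2.8852
Highest B → broadest niche (most generalist): Phratora vitellinae (B = 5.31).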